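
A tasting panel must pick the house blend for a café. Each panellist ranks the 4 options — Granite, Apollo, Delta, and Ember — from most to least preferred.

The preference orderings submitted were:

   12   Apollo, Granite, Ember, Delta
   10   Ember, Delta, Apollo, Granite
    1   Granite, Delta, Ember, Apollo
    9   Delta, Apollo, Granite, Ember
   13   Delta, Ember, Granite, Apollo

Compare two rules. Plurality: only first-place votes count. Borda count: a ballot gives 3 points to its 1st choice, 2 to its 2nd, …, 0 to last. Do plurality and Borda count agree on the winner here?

Plurality first-place counts: Granite 1, Apollo 12, Delta 22, Ember 10 → Delta.
Borda totals: Granite 49, Apollo 64, Delta 88, Ember 69 → Delta.
The two rules agree on Delta.

Yes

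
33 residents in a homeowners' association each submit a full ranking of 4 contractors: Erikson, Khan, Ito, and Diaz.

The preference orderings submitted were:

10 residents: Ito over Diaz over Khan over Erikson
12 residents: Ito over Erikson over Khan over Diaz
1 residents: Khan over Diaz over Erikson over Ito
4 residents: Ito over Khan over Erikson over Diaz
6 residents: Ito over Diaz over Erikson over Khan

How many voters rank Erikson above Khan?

18

Ballots ranking Erikson above Khan: 12+6 = 18.
Ballots ranking Khan above Erikson: 10+1+4 = 15.
So 18 of 33 voters prefer Erikson to Khan.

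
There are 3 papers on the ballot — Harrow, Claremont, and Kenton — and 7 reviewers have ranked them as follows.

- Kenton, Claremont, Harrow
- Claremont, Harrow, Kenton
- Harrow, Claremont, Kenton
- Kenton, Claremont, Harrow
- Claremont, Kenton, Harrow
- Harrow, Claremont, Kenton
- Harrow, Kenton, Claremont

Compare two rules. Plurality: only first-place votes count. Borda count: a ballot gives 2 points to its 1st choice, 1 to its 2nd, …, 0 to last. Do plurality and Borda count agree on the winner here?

Plurality first-place counts: Harrow 3, Claremont 2, Kenton 2 → Harrow.
Borda totals: Harrow 7, Claremont 8, Kenton 6 → Claremont.
The two rules disagree: plurality picks Harrow, Borda picks Claremont.

No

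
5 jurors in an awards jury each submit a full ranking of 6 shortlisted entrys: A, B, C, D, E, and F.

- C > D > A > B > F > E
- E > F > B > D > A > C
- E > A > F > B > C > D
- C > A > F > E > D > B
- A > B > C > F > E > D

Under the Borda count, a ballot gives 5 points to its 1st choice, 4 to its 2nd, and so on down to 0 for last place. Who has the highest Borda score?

Borda scores:
  A: 3 + 1 + 4 + 4 + 5 = 17
  B: 2 + 3 + 2 + 0 + 4 = 11
  C: 5 + 0 + 1 + 5 + 3 = 14
  D: 4 + 2 + 0 + 1 + 0 = 7
  E: 0 + 5 + 5 + 2 + 1 = 13
  F: 1 + 4 + 3 + 3 + 2 = 13
A has the highest total.

A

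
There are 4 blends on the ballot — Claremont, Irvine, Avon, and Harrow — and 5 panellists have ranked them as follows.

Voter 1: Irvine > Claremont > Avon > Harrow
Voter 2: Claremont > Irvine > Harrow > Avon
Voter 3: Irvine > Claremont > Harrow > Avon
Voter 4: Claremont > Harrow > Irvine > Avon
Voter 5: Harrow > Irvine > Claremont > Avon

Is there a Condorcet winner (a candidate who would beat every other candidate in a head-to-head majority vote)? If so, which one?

Head-to-head results (5 voters total):
Claremont vs Irvine: Irvine wins 3–2.
Claremont vs Avon: Claremont wins 5–0.
Claremont vs Harrow: Claremont wins 4–1.
Irvine vs Avon: Irvine wins 5–0.
Irvine vs Harrow: Irvine wins 3–2.
Avon vs Harrow: Harrow wins 4–1.
Irvine beats each rival — Claremont (3–2), Avon (5–0), Harrow (3–2) — so Irvine is the Condorcet winner.

Irvine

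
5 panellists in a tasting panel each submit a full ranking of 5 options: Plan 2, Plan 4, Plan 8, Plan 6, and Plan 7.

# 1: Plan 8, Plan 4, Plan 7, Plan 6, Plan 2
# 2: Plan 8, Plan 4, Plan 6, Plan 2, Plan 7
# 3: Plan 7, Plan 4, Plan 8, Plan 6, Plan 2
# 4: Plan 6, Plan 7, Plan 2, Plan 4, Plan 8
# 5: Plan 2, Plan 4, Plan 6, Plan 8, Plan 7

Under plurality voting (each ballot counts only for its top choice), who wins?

Plan 8

First-place vote totals:
  Plan 2: 1
  Plan 4: 0
  Plan 8: 2
  Plan 6: 1
  Plan 7: 1
Plan 8 has the most first-place votes.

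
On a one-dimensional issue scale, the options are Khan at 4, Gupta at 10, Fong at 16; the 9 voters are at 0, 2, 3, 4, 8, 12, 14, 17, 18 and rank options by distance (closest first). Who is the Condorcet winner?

With single-peaked preferences on a line, the Condorcet winner is the candidate closest to the median voter.
The median voter (position 8) is closest to Gupta at 10.
Check: Gupta vs Khan — voters closer to Gupta: 5 of 9.

Gupta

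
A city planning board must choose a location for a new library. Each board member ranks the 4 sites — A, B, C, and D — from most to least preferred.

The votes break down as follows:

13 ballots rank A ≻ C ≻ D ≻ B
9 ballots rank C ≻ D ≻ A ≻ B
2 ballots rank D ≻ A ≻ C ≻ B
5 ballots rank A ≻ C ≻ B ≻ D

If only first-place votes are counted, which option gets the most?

First-place vote totals:
  A: 18
  B: 0
  C: 9
  D: 2
A has the most first-place votes.

A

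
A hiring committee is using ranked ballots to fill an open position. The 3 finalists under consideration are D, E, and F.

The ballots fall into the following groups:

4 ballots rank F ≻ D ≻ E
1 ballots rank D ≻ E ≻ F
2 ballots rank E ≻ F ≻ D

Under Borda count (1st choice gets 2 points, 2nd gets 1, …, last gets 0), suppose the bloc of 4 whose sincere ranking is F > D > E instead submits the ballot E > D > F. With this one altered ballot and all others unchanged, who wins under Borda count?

E

Borda totals with the altered ballot: D 6, E 13, F 2.
The switch changes the winner from F to E.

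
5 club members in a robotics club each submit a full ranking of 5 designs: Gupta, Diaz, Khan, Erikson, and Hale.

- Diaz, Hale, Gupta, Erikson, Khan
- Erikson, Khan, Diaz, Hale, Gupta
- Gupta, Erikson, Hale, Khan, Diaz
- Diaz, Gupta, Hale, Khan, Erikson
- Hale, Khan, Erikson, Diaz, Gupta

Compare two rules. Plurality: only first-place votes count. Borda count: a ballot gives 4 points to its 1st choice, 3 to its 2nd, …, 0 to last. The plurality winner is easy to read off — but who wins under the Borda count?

Plurality first-place counts: Gupta 1, Diaz 2, Khan 0, Erikson 1, Hale 1 → Diaz.
Borda totals: Gupta 9, Diaz 11, Khan 8, Erikson 10, Hale 12 → Hale.

Hale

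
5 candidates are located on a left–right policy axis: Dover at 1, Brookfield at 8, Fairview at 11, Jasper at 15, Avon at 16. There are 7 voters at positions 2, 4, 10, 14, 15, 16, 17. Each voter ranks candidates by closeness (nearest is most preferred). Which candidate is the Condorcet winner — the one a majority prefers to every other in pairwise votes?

With single-peaked preferences on a line, the Condorcet winner is the candidate closest to the median voter.
The median voter (position 14) is closest to Jasper at 15.
Check: Jasper vs Avon — voters closer to Jasper: 5 of 7.

Jasper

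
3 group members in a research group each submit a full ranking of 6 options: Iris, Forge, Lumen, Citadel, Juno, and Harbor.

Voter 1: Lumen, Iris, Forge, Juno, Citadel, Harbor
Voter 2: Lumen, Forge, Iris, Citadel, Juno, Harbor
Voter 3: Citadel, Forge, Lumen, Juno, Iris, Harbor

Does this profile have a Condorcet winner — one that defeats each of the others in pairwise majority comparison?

Yes

Head-to-head results (3 voters total):
Iris vs Forge: Forge wins 2–1.
Iris vs Lumen: Lumen wins 3–0.
Iris vs Citadel: Iris wins 2–1.
Iris vs Juno: Iris wins 2–1.
Iris vs Harbor: Iris wins 3–0.
Forge vs Lumen: Lumen wins 2–1.
Forge vs Citadel: Forge wins 2–1.
Forge vs Juno: Forge wins 3–0.
Forge vs Harbor: Forge wins 3–0.
Lumen vs Citadel: Lumen wins 2–1.
Lumen vs Juno: Lumen wins 3–0.
Lumen vs Harbor: Lumen wins 3–0.
Citadel vs Juno: Citadel wins 2–1.
Citadel vs Harbor: Citadel wins 3–0.
Juno vs Harbor: Juno wins 3–0.
Lumen beats each rival — Iris (3–0), Forge (2–1), Citadel (2–1), Juno (3–0), Harbor (3–0) — so Lumen is the Condorcet winner.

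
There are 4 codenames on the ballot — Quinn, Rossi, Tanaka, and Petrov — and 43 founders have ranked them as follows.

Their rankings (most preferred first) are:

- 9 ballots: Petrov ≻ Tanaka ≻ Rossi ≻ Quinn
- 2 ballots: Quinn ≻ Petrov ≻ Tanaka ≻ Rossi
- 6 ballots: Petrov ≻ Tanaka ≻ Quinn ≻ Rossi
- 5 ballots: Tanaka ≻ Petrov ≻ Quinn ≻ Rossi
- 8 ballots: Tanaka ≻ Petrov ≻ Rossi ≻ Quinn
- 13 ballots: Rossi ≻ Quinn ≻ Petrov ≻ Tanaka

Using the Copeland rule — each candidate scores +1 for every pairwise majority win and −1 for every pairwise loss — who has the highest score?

Petrov

Pairwise results:
  Quinn vs Rossi: Rossi wins 30–13.
  Quinn vs Tanaka: Tanaka wins 28–15.
  Quinn vs Petrov: Petrov wins 28–15.
  Rossi vs Tanaka: Tanaka wins 30–13.
  Rossi vs Petrov: Petrov wins 30–13.
  Tanaka vs Petrov: Petrov wins 30–13.
Copeland scores (wins − losses):
  Quinn: 0 − 3 = -3
  Rossi: 1 − 2 = -1
  Tanaka: 2 − 1 = 1
  Petrov: 3 − 0 = 3
Petrov has the best Copeland score.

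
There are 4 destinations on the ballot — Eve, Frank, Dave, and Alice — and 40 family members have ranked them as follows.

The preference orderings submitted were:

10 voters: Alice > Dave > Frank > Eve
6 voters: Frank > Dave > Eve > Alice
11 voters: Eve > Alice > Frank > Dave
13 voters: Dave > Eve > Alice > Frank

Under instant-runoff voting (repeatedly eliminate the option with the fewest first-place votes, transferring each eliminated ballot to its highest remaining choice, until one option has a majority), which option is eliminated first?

Round 1: Dave 13, Eve 11, Alice 10, Frank 6. Frank has the fewest and is eliminated.
Round 2: Dave 19, Eve 11, Alice 10. Alice has the fewest and is eliminated.
Round 3: Dave 29, Eve 11. Dave has a majority.

Frank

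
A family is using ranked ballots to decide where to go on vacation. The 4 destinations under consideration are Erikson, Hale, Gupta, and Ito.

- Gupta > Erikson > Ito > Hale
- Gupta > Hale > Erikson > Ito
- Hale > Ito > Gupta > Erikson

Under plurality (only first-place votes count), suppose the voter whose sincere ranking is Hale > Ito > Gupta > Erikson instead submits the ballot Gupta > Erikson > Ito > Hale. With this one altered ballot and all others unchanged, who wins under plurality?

First-place totals with the altered ballot: Erikson 0, Hale 0, Gupta 3, Ito 0.
The winner is unchanged: still Gupta.

Gupta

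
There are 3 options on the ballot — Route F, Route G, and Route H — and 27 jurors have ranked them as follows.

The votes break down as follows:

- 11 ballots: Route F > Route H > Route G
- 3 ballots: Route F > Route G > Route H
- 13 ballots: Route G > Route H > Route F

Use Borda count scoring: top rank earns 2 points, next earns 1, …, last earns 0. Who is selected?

Borda scores:
  Route F: 11·2 + 3·2 + 13·0 = 28
  Route G: 11·0 + 3·1 + 13·2 = 29
  Route H: 11·1 + 3·0 + 13·1 = 24
Route G has the highest total.

Route G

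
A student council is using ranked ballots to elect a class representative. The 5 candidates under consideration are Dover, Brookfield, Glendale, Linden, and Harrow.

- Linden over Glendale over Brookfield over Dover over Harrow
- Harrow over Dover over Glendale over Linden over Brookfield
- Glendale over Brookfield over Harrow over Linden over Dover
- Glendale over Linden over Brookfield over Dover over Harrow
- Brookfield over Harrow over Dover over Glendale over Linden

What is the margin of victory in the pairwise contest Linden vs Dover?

Ballots ranking Linden above Dover: 3.
Ballots ranking Dover above Linden: 2.
Linden wins 3–2, a margin of 1.

1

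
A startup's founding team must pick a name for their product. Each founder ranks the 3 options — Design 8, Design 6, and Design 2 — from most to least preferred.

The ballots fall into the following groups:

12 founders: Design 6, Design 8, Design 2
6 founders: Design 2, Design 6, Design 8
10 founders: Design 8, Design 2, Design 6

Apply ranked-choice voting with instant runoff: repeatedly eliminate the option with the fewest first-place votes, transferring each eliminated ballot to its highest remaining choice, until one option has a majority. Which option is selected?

Round 1: Design 6 12, Design 8 10, Design 2 6. Design 2 has the fewest and is eliminated.
Round 2: Design 6 18, Design 8 10. Design 6 has a majority.

Design 6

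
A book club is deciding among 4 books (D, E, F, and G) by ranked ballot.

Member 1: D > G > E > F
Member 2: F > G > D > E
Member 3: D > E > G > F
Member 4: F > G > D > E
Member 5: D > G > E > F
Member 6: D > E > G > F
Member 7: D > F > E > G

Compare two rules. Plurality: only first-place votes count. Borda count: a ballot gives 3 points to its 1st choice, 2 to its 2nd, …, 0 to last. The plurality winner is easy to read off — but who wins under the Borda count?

Plurality first-place counts: D 5, E 0, F 2, G 0 → D.
Borda totals: D 17, E 7, F 8, G 10 → D.

D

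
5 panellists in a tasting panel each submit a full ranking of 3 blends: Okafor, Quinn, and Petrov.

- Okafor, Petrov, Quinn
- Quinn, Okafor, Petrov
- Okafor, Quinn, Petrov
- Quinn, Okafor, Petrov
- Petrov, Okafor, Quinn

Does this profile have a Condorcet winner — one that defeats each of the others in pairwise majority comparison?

Head-to-head results (5 voters total):
Okafor vs Quinn: Okafor wins 3–2.
Okafor vs Petrov: Okafor wins 4–1.
Quinn vs Petrov: Quinn wins 3–2.
Okafor beats each rival — Quinn (3–2), Petrov (4–1) — so Okafor is the Condorcet winner.

Yes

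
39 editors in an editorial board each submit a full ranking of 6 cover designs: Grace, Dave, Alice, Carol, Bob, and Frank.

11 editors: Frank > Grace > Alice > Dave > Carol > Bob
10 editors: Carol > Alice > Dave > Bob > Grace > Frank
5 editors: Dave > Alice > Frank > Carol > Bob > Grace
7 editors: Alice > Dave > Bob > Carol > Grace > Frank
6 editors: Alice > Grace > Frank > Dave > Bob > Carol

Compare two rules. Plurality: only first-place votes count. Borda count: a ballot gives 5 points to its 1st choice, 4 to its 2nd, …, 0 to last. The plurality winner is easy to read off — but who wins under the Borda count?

Plurality first-place counts: Grace 0, Dave 5, Alice 13, Carol 10, Bob 0, Frank 11 → Alice.
Borda totals: Grace 85, Dave 117, Alice 158, Carol 85, Bob 52, Frank 88 → Alice.

Alice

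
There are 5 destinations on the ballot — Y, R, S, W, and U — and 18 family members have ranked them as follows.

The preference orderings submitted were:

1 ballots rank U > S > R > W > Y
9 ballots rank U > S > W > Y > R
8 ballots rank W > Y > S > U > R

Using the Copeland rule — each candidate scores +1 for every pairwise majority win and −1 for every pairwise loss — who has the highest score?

U

Pairwise results:
  Y vs R: Y wins 17–1.
  Y vs S: S wins 10–8.
  Y vs W: W wins 18–0.
  Y vs U: U wins 10–8.
  R vs S: S wins 18–0.
  R vs W: W wins 17–1.
  R vs U: U wins 18–0.
  S vs W: S wins 10–8.
  S vs U: U wins 10–8.
  W vs U: U wins 10–8.
Copeland scores (wins − losses):
  Y: 1 − 3 = -2
  R: 0 − 4 = -4
  S: 3 − 1 = 2
  W: 2 − 2 = 0
  U: 4 − 0 = 4
U has the best Copeland score.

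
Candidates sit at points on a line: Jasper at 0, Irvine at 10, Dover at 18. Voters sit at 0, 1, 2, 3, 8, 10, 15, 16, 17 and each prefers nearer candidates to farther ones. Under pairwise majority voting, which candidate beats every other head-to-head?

Irvine

With single-peaked preferences on a line, the Condorcet winner is the candidate closest to the median voter.
The median voter (position 8) is closest to Irvine at 10.
Check: Irvine vs Jasper — voters closer to Irvine: 5 of 9.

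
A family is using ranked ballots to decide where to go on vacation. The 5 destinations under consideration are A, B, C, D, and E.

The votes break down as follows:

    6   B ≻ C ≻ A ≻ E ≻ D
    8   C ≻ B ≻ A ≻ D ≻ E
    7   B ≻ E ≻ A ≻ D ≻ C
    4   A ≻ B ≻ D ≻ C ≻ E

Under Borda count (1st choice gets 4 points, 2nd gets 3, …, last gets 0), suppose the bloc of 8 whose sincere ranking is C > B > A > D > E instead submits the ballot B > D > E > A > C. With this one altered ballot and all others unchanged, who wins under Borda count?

B

Borda totals with the altered ballot: A 50, B 96, C 22, D 39, E 43.
The winner is unchanged: still B.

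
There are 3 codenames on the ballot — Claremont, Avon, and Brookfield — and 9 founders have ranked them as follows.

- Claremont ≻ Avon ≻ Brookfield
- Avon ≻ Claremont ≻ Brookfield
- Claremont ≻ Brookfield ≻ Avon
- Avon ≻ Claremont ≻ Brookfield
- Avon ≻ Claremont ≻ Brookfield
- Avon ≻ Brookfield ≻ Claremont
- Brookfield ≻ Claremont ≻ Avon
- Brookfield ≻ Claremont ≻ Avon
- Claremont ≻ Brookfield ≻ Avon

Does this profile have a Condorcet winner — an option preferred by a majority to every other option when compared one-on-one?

Yes

Head-to-head results (9 voters total):
Claremont vs Avon: Claremont wins 5–4.
Claremont vs Brookfield: Claremont wins 6–3.
Avon vs Brookfield: Avon wins 5–4.
Claremont beats each rival — Avon (5–4), Brookfield (6–3) — so Claremont is the Condorcet winner.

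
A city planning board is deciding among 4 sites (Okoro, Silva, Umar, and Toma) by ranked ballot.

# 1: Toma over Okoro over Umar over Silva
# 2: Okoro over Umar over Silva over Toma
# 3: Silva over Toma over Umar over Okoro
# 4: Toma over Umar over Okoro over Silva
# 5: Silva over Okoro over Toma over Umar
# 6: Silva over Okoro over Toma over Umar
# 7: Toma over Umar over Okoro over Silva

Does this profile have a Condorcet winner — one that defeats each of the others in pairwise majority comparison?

Head-to-head results (7 voters total):
Okoro vs Silva: Okoro wins 4–3.
Okoro vs Umar: Okoro wins 4–3.
Okoro vs Toma: Toma wins 4–3.
Silva vs Umar: Umar wins 4–3.
Silva vs Toma: Silva wins 4–3.
Umar vs Toma: Toma wins 6–1.
No candidate beats all others: Okoro beats Silva beats Toma beats Okoro, a majority cycle.

No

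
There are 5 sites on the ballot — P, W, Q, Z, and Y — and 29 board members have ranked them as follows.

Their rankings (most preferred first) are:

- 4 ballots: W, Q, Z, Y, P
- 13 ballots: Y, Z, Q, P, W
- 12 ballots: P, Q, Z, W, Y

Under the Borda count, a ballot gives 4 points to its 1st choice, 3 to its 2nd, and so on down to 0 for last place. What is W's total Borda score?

Borda scores:
  P: 4·0 + 13·1 + 12·4 = 61
  W: 4·4 + 13·0 + 12·1 = 28
  Q: 4·3 + 13·2 + 12·3 = 74
  Z: 4·2 + 13·3 + 12·2 = 71
  Y: 4·1 + 13·4 + 12·0 = 56

28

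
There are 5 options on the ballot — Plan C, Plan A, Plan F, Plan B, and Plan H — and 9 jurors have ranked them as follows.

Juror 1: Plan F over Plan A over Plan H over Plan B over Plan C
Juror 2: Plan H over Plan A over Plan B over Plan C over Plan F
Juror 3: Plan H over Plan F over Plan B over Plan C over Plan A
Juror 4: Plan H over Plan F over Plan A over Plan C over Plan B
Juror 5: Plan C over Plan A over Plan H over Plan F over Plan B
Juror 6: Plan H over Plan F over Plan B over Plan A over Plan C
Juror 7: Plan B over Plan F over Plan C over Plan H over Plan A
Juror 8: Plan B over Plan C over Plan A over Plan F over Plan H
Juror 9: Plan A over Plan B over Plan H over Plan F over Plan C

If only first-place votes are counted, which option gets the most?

First-place vote totals:
  Plan C: 1
  Plan A: 1
  Plan F: 1
  Plan B: 2
  Plan H: 4
Plan H has the most first-place votes.

Plan H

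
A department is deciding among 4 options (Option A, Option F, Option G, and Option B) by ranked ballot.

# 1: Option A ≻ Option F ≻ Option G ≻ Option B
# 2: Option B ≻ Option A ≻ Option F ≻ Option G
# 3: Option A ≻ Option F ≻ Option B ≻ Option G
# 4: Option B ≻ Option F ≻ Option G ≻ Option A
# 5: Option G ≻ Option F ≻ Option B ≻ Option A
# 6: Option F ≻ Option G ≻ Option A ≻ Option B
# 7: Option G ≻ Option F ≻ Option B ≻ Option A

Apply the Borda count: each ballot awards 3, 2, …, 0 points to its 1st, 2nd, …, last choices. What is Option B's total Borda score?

9

Borda scores:
  Option A: 3 + 2 + 3 + 0 + 0 + 1 + 0 = 9
  Option F: 2 + 1 + 2 + 2 + 2 + 3 + 2 = 14
  Option G: 1 + 0 + 0 + 1 + 3 + 2 + 3 = 10
  Option B: 0 + 3 + 1 + 3 + 1 + 0 + 1 = 9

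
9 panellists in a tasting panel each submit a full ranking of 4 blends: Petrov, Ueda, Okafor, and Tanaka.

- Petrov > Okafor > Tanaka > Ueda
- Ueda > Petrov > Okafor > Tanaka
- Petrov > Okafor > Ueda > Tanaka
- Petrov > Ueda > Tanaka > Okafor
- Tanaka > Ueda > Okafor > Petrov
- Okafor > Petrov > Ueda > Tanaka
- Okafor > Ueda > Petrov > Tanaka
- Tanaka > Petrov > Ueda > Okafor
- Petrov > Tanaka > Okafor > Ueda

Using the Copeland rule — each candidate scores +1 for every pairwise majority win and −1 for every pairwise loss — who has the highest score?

Pairwise results:
  Petrov vs Ueda: Petrov wins 6–3.
  Petrov vs Okafor: Petrov wins 6–3.
  Petrov vs Tanaka: Petrov wins 7–2.
  Ueda vs Okafor: Okafor wins 5–4.
  Ueda vs Tanaka: Ueda wins 5–4.
  Okafor vs Tanaka: Okafor wins 5–4.
Copeland scores (wins − losses):
  Petrov: 3 − 0 = 3
  Ueda: 1 − 2 = -1
  Okafor: 2 − 1 = 1
  Tanaka: 0 − 3 = -3
Petrov has the best Copeland score.

Petrov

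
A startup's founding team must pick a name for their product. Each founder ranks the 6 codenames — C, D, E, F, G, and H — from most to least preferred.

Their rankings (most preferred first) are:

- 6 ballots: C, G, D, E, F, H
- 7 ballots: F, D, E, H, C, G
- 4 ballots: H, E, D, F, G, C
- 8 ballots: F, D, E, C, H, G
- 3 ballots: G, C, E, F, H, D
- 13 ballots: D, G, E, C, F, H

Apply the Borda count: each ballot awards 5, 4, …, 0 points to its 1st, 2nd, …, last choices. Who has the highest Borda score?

Borda scores:
  C: 6·5 + 7·1 + 4·0 + 8·2 + 3·4 + 13·2 = 91
  D: 6·3 + 7·4 + 4·3 + 8·4 + 3·0 + 13·5 = 155
  E: 6·2 + 7·3 + 4·4 + 8·3 + 3·3 + 13·3 = 121
  F: 6·1 + 7·5 + 4·2 + 8·5 + 3·2 + 13·1 = 108
  G: 6·4 + 7·0 + 4·1 + 8·0 + 3·5 + 13·4 = 95
  H: 6·0 + 7·2 + 4·5 + 8·1 + 3·1 + 13·0 = 45
D has the highest total.

D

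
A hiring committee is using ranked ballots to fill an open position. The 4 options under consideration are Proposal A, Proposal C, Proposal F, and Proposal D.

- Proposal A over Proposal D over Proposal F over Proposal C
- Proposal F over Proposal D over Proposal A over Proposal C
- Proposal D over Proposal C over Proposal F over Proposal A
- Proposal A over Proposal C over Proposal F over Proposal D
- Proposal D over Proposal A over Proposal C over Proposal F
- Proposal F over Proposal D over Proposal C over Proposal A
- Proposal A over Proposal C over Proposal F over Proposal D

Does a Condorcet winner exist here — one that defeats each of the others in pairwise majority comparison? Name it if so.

No Condorcet winner

Head-to-head results (7 voters total):
Proposal A vs Proposal C: Proposal A wins 5–2.
Proposal A vs Proposal F: Proposal A wins 4–3.
Proposal A vs Proposal D: Proposal D wins 4–3.
Proposal C vs Proposal F: Proposal C wins 4–3.
Proposal C vs Proposal D: Proposal D wins 5–2.
Proposal F vs Proposal D: Proposal F wins 4–3.
No candidate beats all others: Proposal A beats Proposal F beats Proposal D beats Proposal A, a majority cycle.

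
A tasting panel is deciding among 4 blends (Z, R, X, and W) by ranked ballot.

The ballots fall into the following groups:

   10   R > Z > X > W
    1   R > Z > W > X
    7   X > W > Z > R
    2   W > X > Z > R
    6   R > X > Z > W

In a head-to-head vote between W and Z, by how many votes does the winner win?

Ballots ranking W above Z: 7+2 = 9.
Ballots ranking Z above W: 10+1+6 = 17.
Z wins 17–9, a margin of 8.

8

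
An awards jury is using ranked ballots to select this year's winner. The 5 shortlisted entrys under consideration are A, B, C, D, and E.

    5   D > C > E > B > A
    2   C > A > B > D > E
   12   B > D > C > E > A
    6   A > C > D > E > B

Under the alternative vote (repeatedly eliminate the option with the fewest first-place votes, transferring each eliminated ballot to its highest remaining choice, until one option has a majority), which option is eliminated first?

E

Round 1: B 12, A 6, D 5, C 2, E 0. E has the fewest and is eliminated.
Round 2: B 12, A 6, D 5, C 2. C has the fewest and is eliminated.
Round 3: B 12, A 8, D 5. D has the fewest and is eliminated.
Round 4: B 17, A 8. B has a majority.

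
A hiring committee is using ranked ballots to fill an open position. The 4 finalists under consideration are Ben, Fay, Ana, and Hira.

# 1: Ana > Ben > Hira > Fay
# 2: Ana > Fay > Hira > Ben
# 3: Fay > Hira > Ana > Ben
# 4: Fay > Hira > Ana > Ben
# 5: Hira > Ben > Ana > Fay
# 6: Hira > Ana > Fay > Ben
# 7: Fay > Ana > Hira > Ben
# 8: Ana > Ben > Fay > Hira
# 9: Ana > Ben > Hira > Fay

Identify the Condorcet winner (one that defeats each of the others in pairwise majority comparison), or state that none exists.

Head-to-head results (9 voters total):
Ben vs Fay: Fay wins 5–4.
Ben vs Ana: Ana wins 8–1.
Ben vs Hira: Hira wins 6–3.
Fay vs Ana: Ana wins 6–3.
Fay vs Hira: Fay wins 5–4.
Ana vs Hira: Ana wins 5–4.
Ana beats each rival — Ben (8–1), Fay (6–3), Hira (5–4) — so Ana is the Condorcet winner.

Ana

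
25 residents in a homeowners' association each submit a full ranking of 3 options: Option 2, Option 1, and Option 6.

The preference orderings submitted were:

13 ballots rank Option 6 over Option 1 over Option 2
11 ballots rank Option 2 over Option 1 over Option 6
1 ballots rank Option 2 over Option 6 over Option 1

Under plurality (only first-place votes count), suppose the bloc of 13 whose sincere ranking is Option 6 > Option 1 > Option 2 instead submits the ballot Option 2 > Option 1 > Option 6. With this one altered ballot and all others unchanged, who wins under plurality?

First-place totals with the altered ballot: Option 2 25, Option 1 0, Option 6 0.
The switch changes the winner from Option 6 to Option 2.

Option 2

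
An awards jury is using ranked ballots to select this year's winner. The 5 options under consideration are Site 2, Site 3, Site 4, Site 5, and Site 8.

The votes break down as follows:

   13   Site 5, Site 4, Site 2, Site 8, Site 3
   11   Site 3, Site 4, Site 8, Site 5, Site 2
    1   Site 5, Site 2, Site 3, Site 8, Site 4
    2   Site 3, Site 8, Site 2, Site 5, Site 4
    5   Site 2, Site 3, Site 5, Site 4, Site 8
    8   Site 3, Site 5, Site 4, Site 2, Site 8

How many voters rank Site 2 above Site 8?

Ballots ranking Site 2 above Site 8: 13+1+5+8 = 27.
Ballots ranking Site 8 above Site 2: 11+2 = 13.
So 27 of 40 voters prefer Site 2 to Site 8.

27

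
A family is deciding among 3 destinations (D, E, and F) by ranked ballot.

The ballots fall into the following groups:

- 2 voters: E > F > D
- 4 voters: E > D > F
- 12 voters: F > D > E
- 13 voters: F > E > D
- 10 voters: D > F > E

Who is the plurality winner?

F

First-place vote totals:
  D: 10
  E: 6
  F: 25
F has the most first-place votes.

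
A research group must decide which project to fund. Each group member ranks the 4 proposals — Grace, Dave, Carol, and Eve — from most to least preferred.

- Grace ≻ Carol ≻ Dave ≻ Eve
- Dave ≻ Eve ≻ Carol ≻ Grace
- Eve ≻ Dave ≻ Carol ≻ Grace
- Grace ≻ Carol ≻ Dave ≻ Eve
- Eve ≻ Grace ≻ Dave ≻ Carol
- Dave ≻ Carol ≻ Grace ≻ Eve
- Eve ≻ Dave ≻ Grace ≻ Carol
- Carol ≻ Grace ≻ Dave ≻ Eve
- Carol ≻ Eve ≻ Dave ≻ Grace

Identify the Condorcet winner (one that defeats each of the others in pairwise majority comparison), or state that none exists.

Head-to-head results (9 voters total):
Grace vs Dave: Dave wins 5–4.
Grace vs Carol: Carol wins 5–4.
Grace vs Eve: Eve wins 5–4.
Dave vs Carol: Dave wins 5–4.
Dave vs Eve: Dave wins 5–4.
Carol vs Eve: Carol wins 5–4.
Dave beats each rival — Grace (5–4), Carol (5–4), Eve (5–4) — so Dave is the Condorcet winner.

Dave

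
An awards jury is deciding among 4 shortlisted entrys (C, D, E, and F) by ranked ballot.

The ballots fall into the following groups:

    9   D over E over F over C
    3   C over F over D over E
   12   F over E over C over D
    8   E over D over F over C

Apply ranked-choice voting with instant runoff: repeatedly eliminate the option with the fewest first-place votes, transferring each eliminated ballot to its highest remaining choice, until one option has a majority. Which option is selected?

Round 1: F 12, D 9, E 8, C 3. C has the fewest and is eliminated.
Round 2: F 15, D 9, E 8. E has the fewest and is eliminated.
Round 3: D 17, F 15. D has a majority.

D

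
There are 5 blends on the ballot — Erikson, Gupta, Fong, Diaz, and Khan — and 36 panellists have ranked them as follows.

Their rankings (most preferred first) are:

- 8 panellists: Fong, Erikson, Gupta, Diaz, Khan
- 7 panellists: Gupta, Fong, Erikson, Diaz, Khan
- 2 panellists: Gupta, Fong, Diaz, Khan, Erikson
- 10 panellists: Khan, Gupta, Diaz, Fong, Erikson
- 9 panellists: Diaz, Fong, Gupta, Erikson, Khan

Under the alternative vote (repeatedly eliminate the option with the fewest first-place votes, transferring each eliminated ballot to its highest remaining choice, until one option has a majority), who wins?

Gupta

Round 1: Khan 10, Gupta 9, Diaz 9, Fong 8, Erikson 0. Erikson has the fewest and is eliminated.
Round 2: Khan 10, Gupta 9, Diaz 9, Fong 8. Fong has the fewest and is eliminated.
Round 3: Gupta 17, Khan 10, Diaz 9. Diaz has the fewest and is eliminated.
Round 4: Gupta 26, Khan 10. Gupta has a majority.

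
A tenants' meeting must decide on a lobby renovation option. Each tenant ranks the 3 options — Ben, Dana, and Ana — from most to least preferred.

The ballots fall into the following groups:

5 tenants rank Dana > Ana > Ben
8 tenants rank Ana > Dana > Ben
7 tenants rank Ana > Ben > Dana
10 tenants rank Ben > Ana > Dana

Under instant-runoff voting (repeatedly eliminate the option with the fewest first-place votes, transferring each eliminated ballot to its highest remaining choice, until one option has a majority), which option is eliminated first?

Dana

Round 1: Ana 15, Ben 10, Dana 5. Dana has the fewest and is eliminated.
Round 2: Ana 20, Ben 10. Ana has a majority.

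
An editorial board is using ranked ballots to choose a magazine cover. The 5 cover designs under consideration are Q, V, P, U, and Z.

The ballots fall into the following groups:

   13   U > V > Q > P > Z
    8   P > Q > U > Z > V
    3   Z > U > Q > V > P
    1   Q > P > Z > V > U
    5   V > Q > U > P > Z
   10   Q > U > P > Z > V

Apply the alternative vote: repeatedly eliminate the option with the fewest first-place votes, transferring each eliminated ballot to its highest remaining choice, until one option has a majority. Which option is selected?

Round 1: U 13, Q 11, P 8, V 5, Z 3. Z has the fewest and is eliminated.
Round 2: U 16, Q 11, P 8, V 5. V has the fewest and is eliminated.
Round 3: Q 16, U 16, P 8. P has the fewest and is eliminated.
Round 4: Q 24, U 16. Q has a majority.

Q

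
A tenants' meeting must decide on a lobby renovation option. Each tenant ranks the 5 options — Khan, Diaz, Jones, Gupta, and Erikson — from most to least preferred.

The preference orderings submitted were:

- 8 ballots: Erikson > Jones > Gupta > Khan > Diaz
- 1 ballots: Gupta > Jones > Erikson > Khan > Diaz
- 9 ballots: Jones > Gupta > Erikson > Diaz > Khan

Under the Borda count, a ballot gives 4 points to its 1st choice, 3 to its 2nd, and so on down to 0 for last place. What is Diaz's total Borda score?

Borda scores:
  Khan: 8·1 + 1 + 9·0 = 9
  Diaz: 8·0 + 0 + 9·1 = 9
  Jones: 8·3 + 3 + 9·4 = 63
  Gupta: 8·2 + 4 + 9·3 = 47
  Erikson: 8·4 + 2 + 9·2 = 52

9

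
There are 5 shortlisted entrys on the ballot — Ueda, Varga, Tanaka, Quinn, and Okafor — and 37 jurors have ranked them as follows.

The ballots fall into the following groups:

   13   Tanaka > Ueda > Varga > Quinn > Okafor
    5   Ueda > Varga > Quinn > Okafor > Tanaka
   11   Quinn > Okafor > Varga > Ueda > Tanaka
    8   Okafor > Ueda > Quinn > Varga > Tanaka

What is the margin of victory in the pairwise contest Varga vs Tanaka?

11

Ballots ranking Varga above Tanaka: 5+11+8 = 24.
Ballots ranking Tanaka above Varga: 13.
Varga wins 24–13, a margin of 11.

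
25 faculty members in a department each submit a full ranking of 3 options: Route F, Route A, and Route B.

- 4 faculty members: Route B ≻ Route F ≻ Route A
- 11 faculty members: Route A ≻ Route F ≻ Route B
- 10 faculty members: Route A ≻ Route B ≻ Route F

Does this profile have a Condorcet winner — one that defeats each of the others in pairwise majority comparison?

Head-to-head results (25 voters total):
Route F vs Route A: Route A wins 21–4.
Route F vs Route B: Route B wins 14–11.
Route A vs Route B: Route A wins 21–4.
Route A beats each rival — Route F (21–4), Route B (21–4) — so Route A is the Condorcet winner.

Yes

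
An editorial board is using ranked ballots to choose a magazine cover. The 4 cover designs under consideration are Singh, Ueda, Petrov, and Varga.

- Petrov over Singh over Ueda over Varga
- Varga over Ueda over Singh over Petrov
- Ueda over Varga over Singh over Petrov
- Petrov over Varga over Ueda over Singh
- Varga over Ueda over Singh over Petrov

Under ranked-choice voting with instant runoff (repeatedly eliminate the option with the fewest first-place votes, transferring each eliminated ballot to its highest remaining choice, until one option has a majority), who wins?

Round 1: Petrov 2, Varga 2, Ueda 1, Singh 0. Singh has the fewest and is eliminated.
Round 2: Petrov 2, Varga 2, Ueda 1. Ueda has the fewest and is eliminated.
Round 3: Varga 3, Petrov 2. Varga has a majority.

Varga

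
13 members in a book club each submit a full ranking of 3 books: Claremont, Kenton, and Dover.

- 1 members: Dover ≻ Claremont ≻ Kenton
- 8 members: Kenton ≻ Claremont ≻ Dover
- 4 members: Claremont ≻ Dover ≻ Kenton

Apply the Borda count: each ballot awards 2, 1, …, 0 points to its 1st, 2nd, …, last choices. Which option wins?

Claremont

Borda scores:
  Claremont: 1 + 8·1 + 4·2 = 17
  Kenton: 0 + 8·2 + 4·0 = 16
  Dover: 2 + 8·0 + 4·1 = 6
Claremont has the highest total.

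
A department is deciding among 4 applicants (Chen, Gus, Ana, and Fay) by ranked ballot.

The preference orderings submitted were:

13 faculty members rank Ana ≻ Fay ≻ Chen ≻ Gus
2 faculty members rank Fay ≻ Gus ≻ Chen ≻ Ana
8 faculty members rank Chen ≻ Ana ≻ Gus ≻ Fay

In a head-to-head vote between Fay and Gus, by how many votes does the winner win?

Ballots ranking Fay above Gus: 13+2 = 15.
Ballots ranking Gus above Fay: 8.
Fay wins 15–8, a margin of 7.

7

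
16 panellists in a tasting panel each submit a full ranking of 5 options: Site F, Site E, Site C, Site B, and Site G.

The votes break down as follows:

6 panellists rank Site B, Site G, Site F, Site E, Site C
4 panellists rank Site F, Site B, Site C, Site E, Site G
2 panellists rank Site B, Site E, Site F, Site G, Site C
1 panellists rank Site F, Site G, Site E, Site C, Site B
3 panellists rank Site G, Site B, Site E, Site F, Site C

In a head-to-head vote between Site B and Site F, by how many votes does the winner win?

6

Ballots ranking Site B above Site F: 6+2+3 = 11.
Ballots ranking Site F above Site B: 4+1 = 5.
Site B wins 11–5, a margin of 6.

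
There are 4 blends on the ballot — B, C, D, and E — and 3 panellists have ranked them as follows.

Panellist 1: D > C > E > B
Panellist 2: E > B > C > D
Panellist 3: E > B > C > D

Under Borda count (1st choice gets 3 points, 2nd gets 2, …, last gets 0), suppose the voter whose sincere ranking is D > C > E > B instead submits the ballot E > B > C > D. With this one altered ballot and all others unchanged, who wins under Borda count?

Borda totals with the altered ballot: B 6, C 3, D 0, E 9.
The winner is unchanged: still E.

E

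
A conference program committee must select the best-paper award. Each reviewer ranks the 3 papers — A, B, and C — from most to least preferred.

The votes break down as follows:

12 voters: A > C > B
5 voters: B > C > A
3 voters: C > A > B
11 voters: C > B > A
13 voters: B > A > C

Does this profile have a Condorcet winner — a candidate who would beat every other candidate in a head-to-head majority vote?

Head-to-head results (44 voters total):
A vs B: B wins 29–15.
A vs C: A wins 25–19.
B vs C: C wins 26–18.
No candidate beats all others: A beats C beats B beats A, a majority cycle.

No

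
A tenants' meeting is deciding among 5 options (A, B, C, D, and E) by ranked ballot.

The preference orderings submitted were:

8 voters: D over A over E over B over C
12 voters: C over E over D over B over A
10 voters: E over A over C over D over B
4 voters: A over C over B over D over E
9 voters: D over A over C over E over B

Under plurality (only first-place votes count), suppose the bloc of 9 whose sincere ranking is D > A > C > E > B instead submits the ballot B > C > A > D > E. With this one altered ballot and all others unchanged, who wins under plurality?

C

First-place totals with the altered ballot: A 4, B 9, C 12, D 8, E 10.
The switch changes the winner from D to C.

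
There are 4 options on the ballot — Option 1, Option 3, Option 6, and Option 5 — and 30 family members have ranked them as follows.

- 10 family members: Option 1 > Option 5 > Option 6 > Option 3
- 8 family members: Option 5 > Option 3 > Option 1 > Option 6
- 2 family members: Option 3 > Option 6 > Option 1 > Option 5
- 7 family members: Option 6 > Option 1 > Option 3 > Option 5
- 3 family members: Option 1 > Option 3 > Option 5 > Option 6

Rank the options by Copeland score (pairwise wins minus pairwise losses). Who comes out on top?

Option 1

Pairwise results:
  Option 1 vs Option 3: Option 1 wins 20–10.
  Option 1 vs Option 6: Option 1 wins 21–9.
  Option 1 vs Option 5: Option 1 wins 22–8.
  Option 3 vs Option 6: Option 6 wins 17–13.
  Option 3 vs Option 5: Option 5 wins 18–12.
  Option 6 vs Option 5: Option 5 wins 21–9.
Copeland scores (wins − losses):
  Option 1: 3 − 0 = 3
  Option 3: 0 − 3 = -3
  Option 6: 1 − 2 = -1
  Option 5: 2 − 1 = 1
Option 1 has the best Copeland score.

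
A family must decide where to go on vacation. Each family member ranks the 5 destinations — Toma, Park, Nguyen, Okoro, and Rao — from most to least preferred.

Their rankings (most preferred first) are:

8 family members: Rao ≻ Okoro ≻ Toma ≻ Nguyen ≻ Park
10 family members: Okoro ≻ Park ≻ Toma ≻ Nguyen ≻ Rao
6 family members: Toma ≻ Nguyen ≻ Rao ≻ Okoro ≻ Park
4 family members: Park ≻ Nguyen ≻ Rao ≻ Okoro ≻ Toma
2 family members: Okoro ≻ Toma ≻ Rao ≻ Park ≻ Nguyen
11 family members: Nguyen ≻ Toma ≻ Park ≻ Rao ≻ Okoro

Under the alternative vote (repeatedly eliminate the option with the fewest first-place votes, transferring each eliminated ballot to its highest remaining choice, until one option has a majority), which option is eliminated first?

Park

Round 1: Okoro 12, Nguyen 11, Rao 8, Toma 6, Park 4. Park has the fewest and is eliminated.
Round 2: Nguyen 15, Okoro 12, Rao 8, Toma 6. Toma has the fewest and is eliminated.
Round 3: Nguyen 21, Okoro 12, Rao 8. Nguyen has a majority.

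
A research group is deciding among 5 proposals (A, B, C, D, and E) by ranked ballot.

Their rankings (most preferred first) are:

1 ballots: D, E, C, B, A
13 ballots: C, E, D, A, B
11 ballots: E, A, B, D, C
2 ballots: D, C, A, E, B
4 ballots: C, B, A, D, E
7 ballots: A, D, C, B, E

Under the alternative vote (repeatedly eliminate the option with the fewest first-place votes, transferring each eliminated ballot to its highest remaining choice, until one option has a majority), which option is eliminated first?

Round 1: C 17, E 11, A 7, D 3, B 0. B has the fewest and is eliminated.
Round 2: C 17, E 11, A 7, D 3. D has the fewest and is eliminated.
Round 3: C 19, E 12, A 7. A has the fewest and is eliminated.
Round 4: C 26, E 12. C has a majority.

B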